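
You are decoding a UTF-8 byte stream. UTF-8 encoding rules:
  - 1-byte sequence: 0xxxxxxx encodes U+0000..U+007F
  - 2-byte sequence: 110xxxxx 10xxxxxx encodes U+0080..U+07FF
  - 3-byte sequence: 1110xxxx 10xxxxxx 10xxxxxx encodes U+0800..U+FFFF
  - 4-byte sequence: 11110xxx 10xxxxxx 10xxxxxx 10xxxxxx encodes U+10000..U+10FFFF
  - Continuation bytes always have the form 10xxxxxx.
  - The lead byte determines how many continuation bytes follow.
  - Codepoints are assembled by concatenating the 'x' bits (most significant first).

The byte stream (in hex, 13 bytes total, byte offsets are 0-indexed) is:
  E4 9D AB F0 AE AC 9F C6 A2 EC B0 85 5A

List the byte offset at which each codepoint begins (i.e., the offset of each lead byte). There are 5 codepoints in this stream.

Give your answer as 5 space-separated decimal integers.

Answer: 0 3 7 9 12

Derivation:
Byte[0]=E4: 3-byte lead, need 2 cont bytes. acc=0x4
Byte[1]=9D: continuation. acc=(acc<<6)|0x1D=0x11D
Byte[2]=AB: continuation. acc=(acc<<6)|0x2B=0x476B
Completed: cp=U+476B (starts at byte 0)
Byte[3]=F0: 4-byte lead, need 3 cont bytes. acc=0x0
Byte[4]=AE: continuation. acc=(acc<<6)|0x2E=0x2E
Byte[5]=AC: continuation. acc=(acc<<6)|0x2C=0xBAC
Byte[6]=9F: continuation. acc=(acc<<6)|0x1F=0x2EB1F
Completed: cp=U+2EB1F (starts at byte 3)
Byte[7]=C6: 2-byte lead, need 1 cont bytes. acc=0x6
Byte[8]=A2: continuation. acc=(acc<<6)|0x22=0x1A2
Completed: cp=U+01A2 (starts at byte 7)
Byte[9]=EC: 3-byte lead, need 2 cont bytes. acc=0xC
Byte[10]=B0: continuation. acc=(acc<<6)|0x30=0x330
Byte[11]=85: continuation. acc=(acc<<6)|0x05=0xCC05
Completed: cp=U+CC05 (starts at byte 9)
Byte[12]=5A: 1-byte ASCII. cp=U+005A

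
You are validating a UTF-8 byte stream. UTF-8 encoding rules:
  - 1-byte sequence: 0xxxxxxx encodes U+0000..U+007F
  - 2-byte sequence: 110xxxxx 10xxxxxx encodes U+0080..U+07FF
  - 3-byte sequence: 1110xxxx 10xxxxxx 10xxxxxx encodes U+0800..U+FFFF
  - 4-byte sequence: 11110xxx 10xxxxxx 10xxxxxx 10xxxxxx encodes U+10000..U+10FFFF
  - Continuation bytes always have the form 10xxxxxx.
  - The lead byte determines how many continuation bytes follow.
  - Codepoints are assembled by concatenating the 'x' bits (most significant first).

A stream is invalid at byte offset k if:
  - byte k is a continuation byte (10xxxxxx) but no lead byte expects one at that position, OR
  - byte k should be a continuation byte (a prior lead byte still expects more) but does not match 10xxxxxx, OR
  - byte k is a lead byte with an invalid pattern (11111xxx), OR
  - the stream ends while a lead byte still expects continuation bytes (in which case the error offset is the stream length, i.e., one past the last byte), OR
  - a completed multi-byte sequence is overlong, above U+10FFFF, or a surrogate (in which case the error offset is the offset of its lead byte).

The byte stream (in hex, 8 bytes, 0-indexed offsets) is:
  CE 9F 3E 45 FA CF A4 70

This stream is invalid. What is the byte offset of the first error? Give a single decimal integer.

Answer: 4

Derivation:
Byte[0]=CE: 2-byte lead, need 1 cont bytes. acc=0xE
Byte[1]=9F: continuation. acc=(acc<<6)|0x1F=0x39F
Completed: cp=U+039F (starts at byte 0)
Byte[2]=3E: 1-byte ASCII. cp=U+003E
Byte[3]=45: 1-byte ASCII. cp=U+0045
Byte[4]=FA: INVALID lead byte (not 0xxx/110x/1110/11110)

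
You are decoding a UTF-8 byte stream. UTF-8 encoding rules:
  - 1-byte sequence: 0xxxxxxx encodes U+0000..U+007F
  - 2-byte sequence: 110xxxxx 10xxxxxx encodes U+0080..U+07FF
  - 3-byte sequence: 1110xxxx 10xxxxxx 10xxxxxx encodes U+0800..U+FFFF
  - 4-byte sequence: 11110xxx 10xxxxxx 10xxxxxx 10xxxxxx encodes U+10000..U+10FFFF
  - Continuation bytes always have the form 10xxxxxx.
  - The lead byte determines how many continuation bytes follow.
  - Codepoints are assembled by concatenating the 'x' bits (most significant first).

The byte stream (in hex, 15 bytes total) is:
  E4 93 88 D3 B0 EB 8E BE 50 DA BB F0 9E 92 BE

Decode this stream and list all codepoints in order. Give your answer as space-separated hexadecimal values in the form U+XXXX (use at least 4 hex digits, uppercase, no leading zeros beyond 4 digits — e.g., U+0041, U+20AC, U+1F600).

Byte[0]=E4: 3-byte lead, need 2 cont bytes. acc=0x4
Byte[1]=93: continuation. acc=(acc<<6)|0x13=0x113
Byte[2]=88: continuation. acc=(acc<<6)|0x08=0x44C8
Completed: cp=U+44C8 (starts at byte 0)
Byte[3]=D3: 2-byte lead, need 1 cont bytes. acc=0x13
Byte[4]=B0: continuation. acc=(acc<<6)|0x30=0x4F0
Completed: cp=U+04F0 (starts at byte 3)
Byte[5]=EB: 3-byte lead, need 2 cont bytes. acc=0xB
Byte[6]=8E: continuation. acc=(acc<<6)|0x0E=0x2CE
Byte[7]=BE: continuation. acc=(acc<<6)|0x3E=0xB3BE
Completed: cp=U+B3BE (starts at byte 5)
Byte[8]=50: 1-byte ASCII. cp=U+0050
Byte[9]=DA: 2-byte lead, need 1 cont bytes. acc=0x1A
Byte[10]=BB: continuation. acc=(acc<<6)|0x3B=0x6BB
Completed: cp=U+06BB (starts at byte 9)
Byte[11]=F0: 4-byte lead, need 3 cont bytes. acc=0x0
Byte[12]=9E: continuation. acc=(acc<<6)|0x1E=0x1E
Byte[13]=92: continuation. acc=(acc<<6)|0x12=0x792
Byte[14]=BE: continuation. acc=(acc<<6)|0x3E=0x1E4BE
Completed: cp=U+1E4BE (starts at byte 11)

Answer: U+44C8 U+04F0 U+B3BE U+0050 U+06BB U+1E4BE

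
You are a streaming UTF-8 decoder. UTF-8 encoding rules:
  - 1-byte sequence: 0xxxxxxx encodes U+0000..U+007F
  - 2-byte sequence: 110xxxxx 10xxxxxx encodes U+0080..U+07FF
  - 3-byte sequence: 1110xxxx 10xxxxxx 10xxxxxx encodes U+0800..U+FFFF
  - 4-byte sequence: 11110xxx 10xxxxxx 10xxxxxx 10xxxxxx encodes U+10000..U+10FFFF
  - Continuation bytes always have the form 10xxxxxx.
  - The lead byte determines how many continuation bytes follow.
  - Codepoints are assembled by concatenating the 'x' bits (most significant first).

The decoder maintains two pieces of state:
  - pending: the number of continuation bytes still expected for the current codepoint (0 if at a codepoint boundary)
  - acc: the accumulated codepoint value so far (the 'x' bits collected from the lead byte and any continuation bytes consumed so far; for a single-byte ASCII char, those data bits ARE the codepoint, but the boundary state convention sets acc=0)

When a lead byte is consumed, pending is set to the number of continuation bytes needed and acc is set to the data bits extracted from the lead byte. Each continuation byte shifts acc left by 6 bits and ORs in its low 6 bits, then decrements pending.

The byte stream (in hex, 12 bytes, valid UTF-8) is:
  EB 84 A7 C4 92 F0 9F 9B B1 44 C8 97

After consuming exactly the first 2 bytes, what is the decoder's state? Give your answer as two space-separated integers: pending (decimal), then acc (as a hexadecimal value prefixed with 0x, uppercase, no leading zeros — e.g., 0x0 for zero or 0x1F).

Byte[0]=EB: 3-byte lead. pending=2, acc=0xB
Byte[1]=84: continuation. acc=(acc<<6)|0x04=0x2C4, pending=1

Answer: 1 0x2C4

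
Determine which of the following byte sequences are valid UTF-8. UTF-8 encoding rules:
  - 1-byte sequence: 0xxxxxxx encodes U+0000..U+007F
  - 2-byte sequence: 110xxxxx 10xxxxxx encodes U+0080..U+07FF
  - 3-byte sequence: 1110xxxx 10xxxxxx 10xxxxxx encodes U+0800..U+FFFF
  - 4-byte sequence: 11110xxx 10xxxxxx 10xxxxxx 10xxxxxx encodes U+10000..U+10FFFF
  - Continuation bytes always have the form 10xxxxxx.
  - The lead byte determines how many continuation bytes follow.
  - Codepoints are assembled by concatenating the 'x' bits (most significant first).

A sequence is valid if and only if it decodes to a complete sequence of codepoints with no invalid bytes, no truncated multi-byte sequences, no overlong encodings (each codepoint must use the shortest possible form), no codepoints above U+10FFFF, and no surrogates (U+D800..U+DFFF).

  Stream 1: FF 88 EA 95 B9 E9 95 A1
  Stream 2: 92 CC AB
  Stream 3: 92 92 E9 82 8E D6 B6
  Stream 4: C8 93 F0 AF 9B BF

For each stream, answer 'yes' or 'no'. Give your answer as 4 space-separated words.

Stream 1: error at byte offset 0. INVALID
Stream 2: error at byte offset 0. INVALID
Stream 3: error at byte offset 0. INVALID
Stream 4: decodes cleanly. VALID

Answer: no no no yes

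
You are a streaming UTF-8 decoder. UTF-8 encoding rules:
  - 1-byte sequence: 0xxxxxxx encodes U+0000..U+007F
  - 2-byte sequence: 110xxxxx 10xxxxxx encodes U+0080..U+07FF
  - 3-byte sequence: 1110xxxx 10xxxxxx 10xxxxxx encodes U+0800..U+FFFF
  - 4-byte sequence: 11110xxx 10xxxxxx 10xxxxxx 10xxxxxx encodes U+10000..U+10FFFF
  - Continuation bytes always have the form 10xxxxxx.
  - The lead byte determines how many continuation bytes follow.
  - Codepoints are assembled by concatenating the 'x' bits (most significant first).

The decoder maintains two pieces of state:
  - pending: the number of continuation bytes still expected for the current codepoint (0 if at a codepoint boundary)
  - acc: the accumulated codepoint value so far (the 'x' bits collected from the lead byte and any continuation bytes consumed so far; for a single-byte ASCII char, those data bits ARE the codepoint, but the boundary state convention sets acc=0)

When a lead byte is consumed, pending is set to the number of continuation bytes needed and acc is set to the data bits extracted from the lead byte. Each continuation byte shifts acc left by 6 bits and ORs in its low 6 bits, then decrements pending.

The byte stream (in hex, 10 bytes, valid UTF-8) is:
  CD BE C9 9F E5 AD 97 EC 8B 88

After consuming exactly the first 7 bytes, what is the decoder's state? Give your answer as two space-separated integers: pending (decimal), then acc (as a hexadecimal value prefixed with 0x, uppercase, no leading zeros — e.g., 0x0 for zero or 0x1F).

Answer: 0 0x5B57

Derivation:
Byte[0]=CD: 2-byte lead. pending=1, acc=0xD
Byte[1]=BE: continuation. acc=(acc<<6)|0x3E=0x37E, pending=0
Byte[2]=C9: 2-byte lead. pending=1, acc=0x9
Byte[3]=9F: continuation. acc=(acc<<6)|0x1F=0x25F, pending=0
Byte[4]=E5: 3-byte lead. pending=2, acc=0x5
Byte[5]=AD: continuation. acc=(acc<<6)|0x2D=0x16D, pending=1
Byte[6]=97: continuation. acc=(acc<<6)|0x17=0x5B57, pending=0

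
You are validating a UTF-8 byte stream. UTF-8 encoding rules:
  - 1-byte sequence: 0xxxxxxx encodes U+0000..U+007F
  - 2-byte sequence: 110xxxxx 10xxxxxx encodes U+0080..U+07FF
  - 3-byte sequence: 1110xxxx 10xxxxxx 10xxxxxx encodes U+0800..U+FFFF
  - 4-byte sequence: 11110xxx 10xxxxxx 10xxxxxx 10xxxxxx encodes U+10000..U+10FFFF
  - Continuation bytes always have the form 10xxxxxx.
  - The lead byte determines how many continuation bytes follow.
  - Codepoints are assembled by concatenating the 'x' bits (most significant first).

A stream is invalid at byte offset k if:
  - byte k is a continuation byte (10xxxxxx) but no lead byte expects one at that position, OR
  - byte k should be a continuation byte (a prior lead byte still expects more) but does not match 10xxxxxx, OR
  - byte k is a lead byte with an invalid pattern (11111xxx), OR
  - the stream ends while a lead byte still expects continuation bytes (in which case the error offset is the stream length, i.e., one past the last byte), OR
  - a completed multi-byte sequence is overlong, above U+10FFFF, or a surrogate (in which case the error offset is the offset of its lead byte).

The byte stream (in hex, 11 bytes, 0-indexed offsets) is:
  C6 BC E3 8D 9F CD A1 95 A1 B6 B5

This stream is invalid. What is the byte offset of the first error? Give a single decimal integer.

Byte[0]=C6: 2-byte lead, need 1 cont bytes. acc=0x6
Byte[1]=BC: continuation. acc=(acc<<6)|0x3C=0x1BC
Completed: cp=U+01BC (starts at byte 0)
Byte[2]=E3: 3-byte lead, need 2 cont bytes. acc=0x3
Byte[3]=8D: continuation. acc=(acc<<6)|0x0D=0xCD
Byte[4]=9F: continuation. acc=(acc<<6)|0x1F=0x335F
Completed: cp=U+335F (starts at byte 2)
Byte[5]=CD: 2-byte lead, need 1 cont bytes. acc=0xD
Byte[6]=A1: continuation. acc=(acc<<6)|0x21=0x361
Completed: cp=U+0361 (starts at byte 5)
Byte[7]=95: INVALID lead byte (not 0xxx/110x/1110/11110)

Answer: 7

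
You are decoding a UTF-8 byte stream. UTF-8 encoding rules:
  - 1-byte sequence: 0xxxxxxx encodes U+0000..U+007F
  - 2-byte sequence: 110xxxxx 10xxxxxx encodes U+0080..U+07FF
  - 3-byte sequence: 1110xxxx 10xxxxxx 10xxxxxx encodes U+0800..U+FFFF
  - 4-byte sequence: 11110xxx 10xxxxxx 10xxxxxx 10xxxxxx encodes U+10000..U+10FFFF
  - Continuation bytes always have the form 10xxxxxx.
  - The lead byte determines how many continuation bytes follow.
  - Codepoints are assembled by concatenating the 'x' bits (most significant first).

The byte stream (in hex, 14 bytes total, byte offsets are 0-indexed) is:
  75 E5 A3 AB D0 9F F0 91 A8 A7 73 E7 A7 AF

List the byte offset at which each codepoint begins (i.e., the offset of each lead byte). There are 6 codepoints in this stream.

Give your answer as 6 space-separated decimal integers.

Answer: 0 1 4 6 10 11

Derivation:
Byte[0]=75: 1-byte ASCII. cp=U+0075
Byte[1]=E5: 3-byte lead, need 2 cont bytes. acc=0x5
Byte[2]=A3: continuation. acc=(acc<<6)|0x23=0x163
Byte[3]=AB: continuation. acc=(acc<<6)|0x2B=0x58EB
Completed: cp=U+58EB (starts at byte 1)
Byte[4]=D0: 2-byte lead, need 1 cont bytes. acc=0x10
Byte[5]=9F: continuation. acc=(acc<<6)|0x1F=0x41F
Completed: cp=U+041F (starts at byte 4)
Byte[6]=F0: 4-byte lead, need 3 cont bytes. acc=0x0
Byte[7]=91: continuation. acc=(acc<<6)|0x11=0x11
Byte[8]=A8: continuation. acc=(acc<<6)|0x28=0x468
Byte[9]=A7: continuation. acc=(acc<<6)|0x27=0x11A27
Completed: cp=U+11A27 (starts at byte 6)
Byte[10]=73: 1-byte ASCII. cp=U+0073
Byte[11]=E7: 3-byte lead, need 2 cont bytes. acc=0x7
Byte[12]=A7: continuation. acc=(acc<<6)|0x27=0x1E7
Byte[13]=AF: continuation. acc=(acc<<6)|0x2F=0x79EF
Completed: cp=U+79EF (starts at byte 11)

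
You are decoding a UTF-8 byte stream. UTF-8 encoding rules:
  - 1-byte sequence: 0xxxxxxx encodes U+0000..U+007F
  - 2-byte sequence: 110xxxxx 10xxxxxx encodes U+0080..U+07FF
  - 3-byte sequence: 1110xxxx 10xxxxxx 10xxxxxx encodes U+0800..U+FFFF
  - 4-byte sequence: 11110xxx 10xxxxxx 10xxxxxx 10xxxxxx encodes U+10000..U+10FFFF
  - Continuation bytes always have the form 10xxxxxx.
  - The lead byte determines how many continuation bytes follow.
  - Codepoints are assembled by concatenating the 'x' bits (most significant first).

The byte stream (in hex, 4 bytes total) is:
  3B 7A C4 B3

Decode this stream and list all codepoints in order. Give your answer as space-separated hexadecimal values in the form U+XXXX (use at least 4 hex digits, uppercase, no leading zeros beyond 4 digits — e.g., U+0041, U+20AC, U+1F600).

Answer: U+003B U+007A U+0133

Derivation:
Byte[0]=3B: 1-byte ASCII. cp=U+003B
Byte[1]=7A: 1-byte ASCII. cp=U+007A
Byte[2]=C4: 2-byte lead, need 1 cont bytes. acc=0x4
Byte[3]=B3: continuation. acc=(acc<<6)|0x33=0x133
Completed: cp=U+0133 (starts at byte 2)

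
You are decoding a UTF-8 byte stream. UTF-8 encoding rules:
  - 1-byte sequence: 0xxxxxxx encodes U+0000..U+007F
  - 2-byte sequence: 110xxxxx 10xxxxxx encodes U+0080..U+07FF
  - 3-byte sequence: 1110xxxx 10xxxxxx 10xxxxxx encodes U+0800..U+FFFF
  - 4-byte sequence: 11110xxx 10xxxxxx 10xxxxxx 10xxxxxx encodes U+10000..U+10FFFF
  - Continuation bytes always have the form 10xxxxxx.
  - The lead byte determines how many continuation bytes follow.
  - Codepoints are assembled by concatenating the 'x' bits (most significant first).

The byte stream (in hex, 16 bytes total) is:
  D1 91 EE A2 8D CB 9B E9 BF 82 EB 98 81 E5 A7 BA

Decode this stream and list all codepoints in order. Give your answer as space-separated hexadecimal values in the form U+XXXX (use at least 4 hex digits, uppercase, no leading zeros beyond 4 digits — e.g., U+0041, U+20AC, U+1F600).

Byte[0]=D1: 2-byte lead, need 1 cont bytes. acc=0x11
Byte[1]=91: continuation. acc=(acc<<6)|0x11=0x451
Completed: cp=U+0451 (starts at byte 0)
Byte[2]=EE: 3-byte lead, need 2 cont bytes. acc=0xE
Byte[3]=A2: continuation. acc=(acc<<6)|0x22=0x3A2
Byte[4]=8D: continuation. acc=(acc<<6)|0x0D=0xE88D
Completed: cp=U+E88D (starts at byte 2)
Byte[5]=CB: 2-byte lead, need 1 cont bytes. acc=0xB
Byte[6]=9B: continuation. acc=(acc<<6)|0x1B=0x2DB
Completed: cp=U+02DB (starts at byte 5)
Byte[7]=E9: 3-byte lead, need 2 cont bytes. acc=0x9
Byte[8]=BF: continuation. acc=(acc<<6)|0x3F=0x27F
Byte[9]=82: continuation. acc=(acc<<6)|0x02=0x9FC2
Completed: cp=U+9FC2 (starts at byte 7)
Byte[10]=EB: 3-byte lead, need 2 cont bytes. acc=0xB
Byte[11]=98: continuation. acc=(acc<<6)|0x18=0x2D8
Byte[12]=81: continuation. acc=(acc<<6)|0x01=0xB601
Completed: cp=U+B601 (starts at byte 10)
Byte[13]=E5: 3-byte lead, need 2 cont bytes. acc=0x5
Byte[14]=A7: continuation. acc=(acc<<6)|0x27=0x167
Byte[15]=BA: continuation. acc=(acc<<6)|0x3A=0x59FA
Completed: cp=U+59FA (starts at byte 13)

Answer: U+0451 U+E88D U+02DB U+9FC2 U+B601 U+59FA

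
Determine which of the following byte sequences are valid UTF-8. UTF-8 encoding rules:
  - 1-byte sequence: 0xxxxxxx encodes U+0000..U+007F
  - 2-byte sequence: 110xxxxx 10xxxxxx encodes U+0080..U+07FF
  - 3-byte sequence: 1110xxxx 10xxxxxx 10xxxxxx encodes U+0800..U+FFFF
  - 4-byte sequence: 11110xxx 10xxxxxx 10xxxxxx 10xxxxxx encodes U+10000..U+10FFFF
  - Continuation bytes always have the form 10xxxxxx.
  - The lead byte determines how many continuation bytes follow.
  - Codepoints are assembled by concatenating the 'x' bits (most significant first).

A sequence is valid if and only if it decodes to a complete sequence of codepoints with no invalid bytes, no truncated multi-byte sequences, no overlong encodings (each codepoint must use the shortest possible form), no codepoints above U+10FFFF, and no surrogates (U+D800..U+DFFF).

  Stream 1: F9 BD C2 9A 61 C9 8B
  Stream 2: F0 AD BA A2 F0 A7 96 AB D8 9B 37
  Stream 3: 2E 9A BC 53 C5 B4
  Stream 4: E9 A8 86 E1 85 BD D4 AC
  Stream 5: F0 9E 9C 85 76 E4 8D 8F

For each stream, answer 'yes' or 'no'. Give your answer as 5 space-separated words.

Answer: no yes no yes yes

Derivation:
Stream 1: error at byte offset 0. INVALID
Stream 2: decodes cleanly. VALID
Stream 3: error at byte offset 1. INVALID
Stream 4: decodes cleanly. VALID
Stream 5: decodes cleanly. VALID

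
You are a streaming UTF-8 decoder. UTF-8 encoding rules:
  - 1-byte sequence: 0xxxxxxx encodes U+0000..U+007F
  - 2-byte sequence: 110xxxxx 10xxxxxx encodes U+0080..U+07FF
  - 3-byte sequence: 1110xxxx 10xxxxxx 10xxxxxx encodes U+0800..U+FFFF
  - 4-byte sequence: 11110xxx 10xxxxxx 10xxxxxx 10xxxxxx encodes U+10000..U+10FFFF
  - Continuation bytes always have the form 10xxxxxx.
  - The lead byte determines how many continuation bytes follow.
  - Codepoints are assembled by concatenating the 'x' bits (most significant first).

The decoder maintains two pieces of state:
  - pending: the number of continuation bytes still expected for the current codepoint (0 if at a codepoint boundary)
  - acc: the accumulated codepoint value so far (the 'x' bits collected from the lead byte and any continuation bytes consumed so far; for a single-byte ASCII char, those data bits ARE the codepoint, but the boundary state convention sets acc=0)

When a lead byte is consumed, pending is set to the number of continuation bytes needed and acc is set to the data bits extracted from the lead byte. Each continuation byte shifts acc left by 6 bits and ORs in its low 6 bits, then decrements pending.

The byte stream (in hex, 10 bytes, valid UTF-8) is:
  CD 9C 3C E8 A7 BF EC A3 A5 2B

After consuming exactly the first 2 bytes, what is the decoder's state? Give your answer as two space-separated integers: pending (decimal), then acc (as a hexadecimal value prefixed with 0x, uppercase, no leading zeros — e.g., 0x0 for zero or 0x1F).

Answer: 0 0x35C

Derivation:
Byte[0]=CD: 2-byte lead. pending=1, acc=0xD
Byte[1]=9C: continuation. acc=(acc<<6)|0x1C=0x35C, pending=0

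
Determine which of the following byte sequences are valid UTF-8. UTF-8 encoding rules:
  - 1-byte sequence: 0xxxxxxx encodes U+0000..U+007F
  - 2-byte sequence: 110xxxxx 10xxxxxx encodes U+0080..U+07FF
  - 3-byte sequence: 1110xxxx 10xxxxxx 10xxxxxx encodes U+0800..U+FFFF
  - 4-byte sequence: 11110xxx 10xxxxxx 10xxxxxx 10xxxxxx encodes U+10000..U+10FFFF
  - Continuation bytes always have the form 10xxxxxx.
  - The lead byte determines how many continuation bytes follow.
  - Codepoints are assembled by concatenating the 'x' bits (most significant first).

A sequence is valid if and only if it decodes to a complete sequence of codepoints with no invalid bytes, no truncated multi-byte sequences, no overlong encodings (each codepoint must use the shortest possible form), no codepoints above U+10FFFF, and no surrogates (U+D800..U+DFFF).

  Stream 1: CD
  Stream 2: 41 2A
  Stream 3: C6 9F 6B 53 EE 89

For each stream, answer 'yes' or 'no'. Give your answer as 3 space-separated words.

Answer: no yes no

Derivation:
Stream 1: error at byte offset 1. INVALID
Stream 2: decodes cleanly. VALID
Stream 3: error at byte offset 6. INVALID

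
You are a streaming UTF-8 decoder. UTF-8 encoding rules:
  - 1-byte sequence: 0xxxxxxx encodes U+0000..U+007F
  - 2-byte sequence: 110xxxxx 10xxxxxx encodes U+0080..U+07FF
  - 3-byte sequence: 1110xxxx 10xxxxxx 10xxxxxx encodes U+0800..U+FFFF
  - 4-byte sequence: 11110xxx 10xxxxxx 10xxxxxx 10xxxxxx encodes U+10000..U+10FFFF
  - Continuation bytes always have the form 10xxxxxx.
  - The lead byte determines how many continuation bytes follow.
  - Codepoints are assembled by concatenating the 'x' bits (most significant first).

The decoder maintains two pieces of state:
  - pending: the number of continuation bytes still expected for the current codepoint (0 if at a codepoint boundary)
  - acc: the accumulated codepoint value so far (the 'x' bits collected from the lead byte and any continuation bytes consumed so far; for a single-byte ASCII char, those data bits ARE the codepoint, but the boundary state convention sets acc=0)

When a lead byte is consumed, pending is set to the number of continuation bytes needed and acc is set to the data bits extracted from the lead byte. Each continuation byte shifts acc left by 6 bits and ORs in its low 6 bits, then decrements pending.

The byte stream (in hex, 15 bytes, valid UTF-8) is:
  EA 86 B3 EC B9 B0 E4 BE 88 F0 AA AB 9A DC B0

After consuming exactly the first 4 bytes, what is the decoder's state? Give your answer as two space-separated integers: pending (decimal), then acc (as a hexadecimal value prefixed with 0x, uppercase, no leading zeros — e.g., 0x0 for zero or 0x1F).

Byte[0]=EA: 3-byte lead. pending=2, acc=0xA
Byte[1]=86: continuation. acc=(acc<<6)|0x06=0x286, pending=1
Byte[2]=B3: continuation. acc=(acc<<6)|0x33=0xA1B3, pending=0
Byte[3]=EC: 3-byte lead. pending=2, acc=0xC

Answer: 2 0xC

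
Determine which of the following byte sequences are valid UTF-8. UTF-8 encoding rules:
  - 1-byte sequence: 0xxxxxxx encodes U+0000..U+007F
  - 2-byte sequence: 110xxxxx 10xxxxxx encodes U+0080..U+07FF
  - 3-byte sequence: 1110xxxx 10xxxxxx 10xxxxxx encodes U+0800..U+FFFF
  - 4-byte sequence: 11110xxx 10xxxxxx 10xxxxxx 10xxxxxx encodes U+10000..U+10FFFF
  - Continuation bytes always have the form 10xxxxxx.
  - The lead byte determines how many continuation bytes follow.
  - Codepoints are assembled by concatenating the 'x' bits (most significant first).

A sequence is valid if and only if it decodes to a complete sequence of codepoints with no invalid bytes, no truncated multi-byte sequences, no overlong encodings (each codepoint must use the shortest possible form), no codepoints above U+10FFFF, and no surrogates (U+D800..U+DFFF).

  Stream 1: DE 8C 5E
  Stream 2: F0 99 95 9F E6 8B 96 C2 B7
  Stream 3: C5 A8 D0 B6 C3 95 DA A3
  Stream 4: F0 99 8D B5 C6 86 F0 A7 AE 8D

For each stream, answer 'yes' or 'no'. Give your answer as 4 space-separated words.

Answer: yes yes yes yes

Derivation:
Stream 1: decodes cleanly. VALID
Stream 2: decodes cleanly. VALID
Stream 3: decodes cleanly. VALID
Stream 4: decodes cleanly. VALID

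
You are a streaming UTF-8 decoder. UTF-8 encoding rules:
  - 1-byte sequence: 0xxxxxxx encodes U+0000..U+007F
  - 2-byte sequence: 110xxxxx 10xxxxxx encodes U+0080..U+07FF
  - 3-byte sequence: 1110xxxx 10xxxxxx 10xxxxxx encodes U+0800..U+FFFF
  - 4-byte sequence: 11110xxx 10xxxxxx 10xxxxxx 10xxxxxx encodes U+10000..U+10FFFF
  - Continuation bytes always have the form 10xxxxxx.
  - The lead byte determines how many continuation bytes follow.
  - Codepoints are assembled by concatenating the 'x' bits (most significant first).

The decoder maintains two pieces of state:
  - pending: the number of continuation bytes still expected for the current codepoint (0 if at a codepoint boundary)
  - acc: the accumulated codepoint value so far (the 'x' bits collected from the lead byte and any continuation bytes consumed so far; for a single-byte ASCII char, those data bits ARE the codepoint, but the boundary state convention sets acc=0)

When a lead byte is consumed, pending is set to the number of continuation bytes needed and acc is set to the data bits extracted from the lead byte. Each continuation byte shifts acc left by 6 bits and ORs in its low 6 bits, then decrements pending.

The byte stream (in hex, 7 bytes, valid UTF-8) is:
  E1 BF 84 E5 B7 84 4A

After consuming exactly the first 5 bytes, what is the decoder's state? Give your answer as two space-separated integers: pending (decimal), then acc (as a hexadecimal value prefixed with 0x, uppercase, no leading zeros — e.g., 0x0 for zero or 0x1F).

Answer: 1 0x177

Derivation:
Byte[0]=E1: 3-byte lead. pending=2, acc=0x1
Byte[1]=BF: continuation. acc=(acc<<6)|0x3F=0x7F, pending=1
Byte[2]=84: continuation. acc=(acc<<6)|0x04=0x1FC4, pending=0
Byte[3]=E5: 3-byte lead. pending=2, acc=0x5
Byte[4]=B7: continuation. acc=(acc<<6)|0x37=0x177, pending=1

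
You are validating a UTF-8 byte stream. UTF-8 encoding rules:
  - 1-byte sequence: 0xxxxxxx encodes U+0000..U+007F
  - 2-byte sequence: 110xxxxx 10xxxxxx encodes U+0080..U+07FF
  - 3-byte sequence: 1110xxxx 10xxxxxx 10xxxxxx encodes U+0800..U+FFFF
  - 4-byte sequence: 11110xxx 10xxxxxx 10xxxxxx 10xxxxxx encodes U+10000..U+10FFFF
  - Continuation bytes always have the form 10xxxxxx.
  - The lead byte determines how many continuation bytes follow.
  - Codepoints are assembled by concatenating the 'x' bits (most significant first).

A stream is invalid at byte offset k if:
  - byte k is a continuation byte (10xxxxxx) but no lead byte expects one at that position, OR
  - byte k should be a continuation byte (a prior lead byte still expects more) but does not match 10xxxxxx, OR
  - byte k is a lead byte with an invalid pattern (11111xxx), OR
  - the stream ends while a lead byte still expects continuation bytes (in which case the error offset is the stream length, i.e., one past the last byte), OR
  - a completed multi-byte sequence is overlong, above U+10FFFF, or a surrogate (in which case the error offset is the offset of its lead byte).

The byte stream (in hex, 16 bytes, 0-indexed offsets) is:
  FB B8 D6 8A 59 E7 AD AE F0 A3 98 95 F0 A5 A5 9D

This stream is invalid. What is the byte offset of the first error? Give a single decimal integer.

Answer: 0

Derivation:
Byte[0]=FB: INVALID lead byte (not 0xxx/110x/1110/11110)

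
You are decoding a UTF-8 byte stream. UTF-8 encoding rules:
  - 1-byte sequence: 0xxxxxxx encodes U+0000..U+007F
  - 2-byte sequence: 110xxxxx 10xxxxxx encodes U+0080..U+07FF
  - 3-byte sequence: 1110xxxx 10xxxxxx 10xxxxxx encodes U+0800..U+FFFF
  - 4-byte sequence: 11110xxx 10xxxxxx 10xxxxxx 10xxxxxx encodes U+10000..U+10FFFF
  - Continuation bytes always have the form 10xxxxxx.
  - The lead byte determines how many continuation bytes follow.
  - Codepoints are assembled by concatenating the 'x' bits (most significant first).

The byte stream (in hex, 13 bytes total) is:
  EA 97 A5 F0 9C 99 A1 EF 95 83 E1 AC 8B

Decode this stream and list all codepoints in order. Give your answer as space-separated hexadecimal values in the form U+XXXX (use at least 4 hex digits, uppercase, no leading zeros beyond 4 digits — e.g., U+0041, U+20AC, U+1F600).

Answer: U+A5E5 U+1C661 U+F543 U+1B0B

Derivation:
Byte[0]=EA: 3-byte lead, need 2 cont bytes. acc=0xA
Byte[1]=97: continuation. acc=(acc<<6)|0x17=0x297
Byte[2]=A5: continuation. acc=(acc<<6)|0x25=0xA5E5
Completed: cp=U+A5E5 (starts at byte 0)
Byte[3]=F0: 4-byte lead, need 3 cont bytes. acc=0x0
Byte[4]=9C: continuation. acc=(acc<<6)|0x1C=0x1C
Byte[5]=99: continuation. acc=(acc<<6)|0x19=0x719
Byte[6]=A1: continuation. acc=(acc<<6)|0x21=0x1C661
Completed: cp=U+1C661 (starts at byte 3)
Byte[7]=EF: 3-byte lead, need 2 cont bytes. acc=0xF
Byte[8]=95: continuation. acc=(acc<<6)|0x15=0x3D5
Byte[9]=83: continuation. acc=(acc<<6)|0x03=0xF543
Completed: cp=U+F543 (starts at byte 7)
Byte[10]=E1: 3-byte lead, need 2 cont bytes. acc=0x1
Byte[11]=AC: continuation. acc=(acc<<6)|0x2C=0x6C
Byte[12]=8B: continuation. acc=(acc<<6)|0x0B=0x1B0B
Completed: cp=U+1B0B (starts at byte 10)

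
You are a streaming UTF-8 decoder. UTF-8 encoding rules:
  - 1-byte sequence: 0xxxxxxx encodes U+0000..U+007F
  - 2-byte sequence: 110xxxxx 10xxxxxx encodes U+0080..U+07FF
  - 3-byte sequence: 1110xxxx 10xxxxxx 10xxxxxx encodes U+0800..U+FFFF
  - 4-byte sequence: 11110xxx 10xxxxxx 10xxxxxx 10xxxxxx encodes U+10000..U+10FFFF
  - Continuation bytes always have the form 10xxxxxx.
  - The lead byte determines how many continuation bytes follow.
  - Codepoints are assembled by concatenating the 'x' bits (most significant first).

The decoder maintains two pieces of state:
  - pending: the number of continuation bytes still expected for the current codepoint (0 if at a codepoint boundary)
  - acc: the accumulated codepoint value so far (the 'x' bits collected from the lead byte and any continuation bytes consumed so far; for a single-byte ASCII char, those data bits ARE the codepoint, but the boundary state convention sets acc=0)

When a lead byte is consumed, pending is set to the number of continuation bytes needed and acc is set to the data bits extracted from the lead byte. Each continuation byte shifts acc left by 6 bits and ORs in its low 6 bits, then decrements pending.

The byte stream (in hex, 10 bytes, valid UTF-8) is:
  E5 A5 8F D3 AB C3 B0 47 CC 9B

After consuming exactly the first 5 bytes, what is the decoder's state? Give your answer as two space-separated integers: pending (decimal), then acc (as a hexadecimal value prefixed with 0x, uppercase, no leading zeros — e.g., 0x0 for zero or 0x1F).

Byte[0]=E5: 3-byte lead. pending=2, acc=0x5
Byte[1]=A5: continuation. acc=(acc<<6)|0x25=0x165, pending=1
Byte[2]=8F: continuation. acc=(acc<<6)|0x0F=0x594F, pending=0
Byte[3]=D3: 2-byte lead. pending=1, acc=0x13
Byte[4]=AB: continuation. acc=(acc<<6)|0x2B=0x4EB, pending=0

Answer: 0 0x4EB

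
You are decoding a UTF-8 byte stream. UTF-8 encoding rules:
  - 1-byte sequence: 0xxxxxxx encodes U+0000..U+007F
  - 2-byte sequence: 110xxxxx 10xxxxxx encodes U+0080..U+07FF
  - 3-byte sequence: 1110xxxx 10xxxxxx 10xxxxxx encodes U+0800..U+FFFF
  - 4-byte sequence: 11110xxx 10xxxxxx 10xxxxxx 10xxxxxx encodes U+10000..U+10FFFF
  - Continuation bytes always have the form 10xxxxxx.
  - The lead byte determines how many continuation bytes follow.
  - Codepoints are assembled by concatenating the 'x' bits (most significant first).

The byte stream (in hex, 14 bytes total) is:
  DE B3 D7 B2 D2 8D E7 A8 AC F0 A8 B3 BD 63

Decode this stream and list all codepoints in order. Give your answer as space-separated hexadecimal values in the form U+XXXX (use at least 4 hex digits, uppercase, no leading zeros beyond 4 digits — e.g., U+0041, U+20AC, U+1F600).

Answer: U+07B3 U+05F2 U+048D U+7A2C U+28CFD U+0063

Derivation:
Byte[0]=DE: 2-byte lead, need 1 cont bytes. acc=0x1E
Byte[1]=B3: continuation. acc=(acc<<6)|0x33=0x7B3
Completed: cp=U+07B3 (starts at byte 0)
Byte[2]=D7: 2-byte lead, need 1 cont bytes. acc=0x17
Byte[3]=B2: continuation. acc=(acc<<6)|0x32=0x5F2
Completed: cp=U+05F2 (starts at byte 2)
Byte[4]=D2: 2-byte lead, need 1 cont bytes. acc=0x12
Byte[5]=8D: continuation. acc=(acc<<6)|0x0D=0x48D
Completed: cp=U+048D (starts at byte 4)
Byte[6]=E7: 3-byte lead, need 2 cont bytes. acc=0x7
Byte[7]=A8: continuation. acc=(acc<<6)|0x28=0x1E8
Byte[8]=AC: continuation. acc=(acc<<6)|0x2C=0x7A2C
Completed: cp=U+7A2C (starts at byte 6)
Byte[9]=F0: 4-byte lead, need 3 cont bytes. acc=0x0
Byte[10]=A8: continuation. acc=(acc<<6)|0x28=0x28
Byte[11]=B3: continuation. acc=(acc<<6)|0x33=0xA33
Byte[12]=BD: continuation. acc=(acc<<6)|0x3D=0x28CFD
Completed: cp=U+28CFD (starts at byte 9)
Byte[13]=63: 1-byte ASCII. cp=U+0063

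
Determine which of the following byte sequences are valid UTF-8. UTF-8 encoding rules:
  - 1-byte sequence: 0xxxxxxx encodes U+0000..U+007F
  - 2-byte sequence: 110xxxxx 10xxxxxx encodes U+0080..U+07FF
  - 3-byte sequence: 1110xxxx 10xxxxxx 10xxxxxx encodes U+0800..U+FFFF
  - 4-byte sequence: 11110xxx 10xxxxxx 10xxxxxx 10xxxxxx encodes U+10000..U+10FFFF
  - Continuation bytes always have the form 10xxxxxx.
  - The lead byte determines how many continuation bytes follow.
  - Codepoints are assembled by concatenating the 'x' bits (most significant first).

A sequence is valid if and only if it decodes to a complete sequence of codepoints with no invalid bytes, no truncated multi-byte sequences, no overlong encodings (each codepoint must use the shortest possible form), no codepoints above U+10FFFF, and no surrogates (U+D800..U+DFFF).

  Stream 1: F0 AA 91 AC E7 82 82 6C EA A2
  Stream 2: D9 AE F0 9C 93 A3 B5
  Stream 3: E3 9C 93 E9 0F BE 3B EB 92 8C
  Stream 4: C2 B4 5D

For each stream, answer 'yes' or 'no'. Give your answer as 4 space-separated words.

Answer: no no no yes

Derivation:
Stream 1: error at byte offset 10. INVALID
Stream 2: error at byte offset 6. INVALID
Stream 3: error at byte offset 4. INVALID
Stream 4: decodes cleanly. VALID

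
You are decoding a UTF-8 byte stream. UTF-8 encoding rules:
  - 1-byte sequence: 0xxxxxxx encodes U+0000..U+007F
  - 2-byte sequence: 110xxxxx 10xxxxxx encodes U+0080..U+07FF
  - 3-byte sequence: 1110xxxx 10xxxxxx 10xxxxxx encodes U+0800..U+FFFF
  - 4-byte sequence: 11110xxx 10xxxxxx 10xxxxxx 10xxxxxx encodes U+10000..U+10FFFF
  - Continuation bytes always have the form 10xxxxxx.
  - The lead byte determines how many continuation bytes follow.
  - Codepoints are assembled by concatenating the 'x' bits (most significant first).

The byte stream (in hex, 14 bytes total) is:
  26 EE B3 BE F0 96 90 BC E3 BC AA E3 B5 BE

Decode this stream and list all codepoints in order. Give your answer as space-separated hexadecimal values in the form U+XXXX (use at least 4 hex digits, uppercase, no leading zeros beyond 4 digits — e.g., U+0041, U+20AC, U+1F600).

Answer: U+0026 U+ECFE U+1643C U+3F2A U+3D7E

Derivation:
Byte[0]=26: 1-byte ASCII. cp=U+0026
Byte[1]=EE: 3-byte lead, need 2 cont bytes. acc=0xE
Byte[2]=B3: continuation. acc=(acc<<6)|0x33=0x3B3
Byte[3]=BE: continuation. acc=(acc<<6)|0x3E=0xECFE
Completed: cp=U+ECFE (starts at byte 1)
Byte[4]=F0: 4-byte lead, need 3 cont bytes. acc=0x0
Byte[5]=96: continuation. acc=(acc<<6)|0x16=0x16
Byte[6]=90: continuation. acc=(acc<<6)|0x10=0x590
Byte[7]=BC: continuation. acc=(acc<<6)|0x3C=0x1643C
Completed: cp=U+1643C (starts at byte 4)
Byte[8]=E3: 3-byte lead, need 2 cont bytes. acc=0x3
Byte[9]=BC: continuation. acc=(acc<<6)|0x3C=0xFC
Byte[10]=AA: continuation. acc=(acc<<6)|0x2A=0x3F2A
Completed: cp=U+3F2A (starts at byte 8)
Byte[11]=E3: 3-byte lead, need 2 cont bytes. acc=0x3
Byte[12]=B5: continuation. acc=(acc<<6)|0x35=0xF5
Byte[13]=BE: continuation. acc=(acc<<6)|0x3E=0x3D7E
Completed: cp=U+3D7E (starts at byte 11)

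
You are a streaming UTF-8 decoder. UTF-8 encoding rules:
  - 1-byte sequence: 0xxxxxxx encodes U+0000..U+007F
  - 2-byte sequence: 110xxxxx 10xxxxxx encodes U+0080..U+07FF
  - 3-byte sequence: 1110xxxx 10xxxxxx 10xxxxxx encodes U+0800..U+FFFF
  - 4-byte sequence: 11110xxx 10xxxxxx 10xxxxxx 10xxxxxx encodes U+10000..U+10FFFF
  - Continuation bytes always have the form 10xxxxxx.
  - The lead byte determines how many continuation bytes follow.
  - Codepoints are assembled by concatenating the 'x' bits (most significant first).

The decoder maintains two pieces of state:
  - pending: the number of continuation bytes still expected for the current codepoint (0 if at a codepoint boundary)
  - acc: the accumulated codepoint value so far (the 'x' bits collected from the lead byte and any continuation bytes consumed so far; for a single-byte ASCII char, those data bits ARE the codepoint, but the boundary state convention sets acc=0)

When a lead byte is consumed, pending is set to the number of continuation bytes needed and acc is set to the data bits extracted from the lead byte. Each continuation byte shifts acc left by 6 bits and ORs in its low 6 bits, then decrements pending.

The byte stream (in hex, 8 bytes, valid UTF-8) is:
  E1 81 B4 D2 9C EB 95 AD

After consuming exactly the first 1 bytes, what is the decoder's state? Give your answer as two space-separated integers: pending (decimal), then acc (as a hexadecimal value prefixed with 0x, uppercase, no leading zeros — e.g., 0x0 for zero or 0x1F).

Answer: 2 0x1

Derivation:
Byte[0]=E1: 3-byte lead. pending=2, acc=0x1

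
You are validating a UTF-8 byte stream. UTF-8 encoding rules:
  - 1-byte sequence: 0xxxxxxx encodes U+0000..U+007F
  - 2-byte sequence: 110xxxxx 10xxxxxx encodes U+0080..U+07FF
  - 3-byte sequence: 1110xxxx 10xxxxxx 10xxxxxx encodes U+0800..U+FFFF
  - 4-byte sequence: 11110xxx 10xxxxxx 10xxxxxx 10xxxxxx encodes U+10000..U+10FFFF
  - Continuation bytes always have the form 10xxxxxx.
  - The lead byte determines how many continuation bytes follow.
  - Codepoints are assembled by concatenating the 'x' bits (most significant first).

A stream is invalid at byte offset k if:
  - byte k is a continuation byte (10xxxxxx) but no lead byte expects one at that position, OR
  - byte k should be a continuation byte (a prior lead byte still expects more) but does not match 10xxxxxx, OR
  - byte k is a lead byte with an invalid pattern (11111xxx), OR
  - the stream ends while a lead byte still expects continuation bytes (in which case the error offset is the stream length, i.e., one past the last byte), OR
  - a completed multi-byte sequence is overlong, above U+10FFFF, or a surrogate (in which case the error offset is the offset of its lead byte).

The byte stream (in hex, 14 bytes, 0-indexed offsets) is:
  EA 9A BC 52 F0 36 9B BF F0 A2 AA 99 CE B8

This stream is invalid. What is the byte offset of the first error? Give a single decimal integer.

Byte[0]=EA: 3-byte lead, need 2 cont bytes. acc=0xA
Byte[1]=9A: continuation. acc=(acc<<6)|0x1A=0x29A
Byte[2]=BC: continuation. acc=(acc<<6)|0x3C=0xA6BC
Completed: cp=U+A6BC (starts at byte 0)
Byte[3]=52: 1-byte ASCII. cp=U+0052
Byte[4]=F0: 4-byte lead, need 3 cont bytes. acc=0x0
Byte[5]=36: expected 10xxxxxx continuation. INVALID

Answer: 5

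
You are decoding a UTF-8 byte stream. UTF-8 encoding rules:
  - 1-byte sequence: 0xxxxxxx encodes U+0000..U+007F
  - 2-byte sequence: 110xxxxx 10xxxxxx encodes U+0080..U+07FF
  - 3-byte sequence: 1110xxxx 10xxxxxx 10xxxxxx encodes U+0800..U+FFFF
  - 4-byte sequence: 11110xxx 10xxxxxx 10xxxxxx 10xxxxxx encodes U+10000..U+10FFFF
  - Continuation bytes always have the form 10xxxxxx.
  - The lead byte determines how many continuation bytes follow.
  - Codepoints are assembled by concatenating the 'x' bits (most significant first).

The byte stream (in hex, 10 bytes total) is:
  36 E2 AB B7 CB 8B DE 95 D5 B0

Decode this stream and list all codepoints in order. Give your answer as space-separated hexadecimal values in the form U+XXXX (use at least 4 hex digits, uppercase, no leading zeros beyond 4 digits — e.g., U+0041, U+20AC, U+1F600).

Answer: U+0036 U+2AF7 U+02CB U+0795 U+0570

Derivation:
Byte[0]=36: 1-byte ASCII. cp=U+0036
Byte[1]=E2: 3-byte lead, need 2 cont bytes. acc=0x2
Byte[2]=AB: continuation. acc=(acc<<6)|0x2B=0xAB
Byte[3]=B7: continuation. acc=(acc<<6)|0x37=0x2AF7
Completed: cp=U+2AF7 (starts at byte 1)
Byte[4]=CB: 2-byte lead, need 1 cont bytes. acc=0xB
Byte[5]=8B: continuation. acc=(acc<<6)|0x0B=0x2CB
Completed: cp=U+02CB (starts at byte 4)
Byte[6]=DE: 2-byte lead, need 1 cont bytes. acc=0x1E
Byte[7]=95: continuation. acc=(acc<<6)|0x15=0x795
Completed: cp=U+0795 (starts at byte 6)
Byte[8]=D5: 2-byte lead, need 1 cont bytes. acc=0x15
Byte[9]=B0: continuation. acc=(acc<<6)|0x30=0x570
Completed: cp=U+0570 (starts at byte 8)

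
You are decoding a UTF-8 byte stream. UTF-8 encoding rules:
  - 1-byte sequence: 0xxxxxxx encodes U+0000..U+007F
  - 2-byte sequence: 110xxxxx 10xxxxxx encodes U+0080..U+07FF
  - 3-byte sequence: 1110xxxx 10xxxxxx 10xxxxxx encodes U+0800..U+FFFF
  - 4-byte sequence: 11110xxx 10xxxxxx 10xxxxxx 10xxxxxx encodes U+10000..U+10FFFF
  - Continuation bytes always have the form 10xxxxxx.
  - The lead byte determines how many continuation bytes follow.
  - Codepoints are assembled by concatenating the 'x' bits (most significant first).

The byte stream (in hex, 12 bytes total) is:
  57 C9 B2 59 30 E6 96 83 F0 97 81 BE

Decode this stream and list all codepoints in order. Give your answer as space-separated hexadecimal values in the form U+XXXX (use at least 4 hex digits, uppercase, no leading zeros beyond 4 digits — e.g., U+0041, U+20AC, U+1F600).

Answer: U+0057 U+0272 U+0059 U+0030 U+6583 U+1707E

Derivation:
Byte[0]=57: 1-byte ASCII. cp=U+0057
Byte[1]=C9: 2-byte lead, need 1 cont bytes. acc=0x9
Byte[2]=B2: continuation. acc=(acc<<6)|0x32=0x272
Completed: cp=U+0272 (starts at byte 1)
Byte[3]=59: 1-byte ASCII. cp=U+0059
Byte[4]=30: 1-byte ASCII. cp=U+0030
Byte[5]=E6: 3-byte lead, need 2 cont bytes. acc=0x6
Byte[6]=96: continuation. acc=(acc<<6)|0x16=0x196
Byte[7]=83: continuation. acc=(acc<<6)|0x03=0x6583
Completed: cp=U+6583 (starts at byte 5)
Byte[8]=F0: 4-byte lead, need 3 cont bytes. acc=0x0
Byte[9]=97: continuation. acc=(acc<<6)|0x17=0x17
Byte[10]=81: continuation. acc=(acc<<6)|0x01=0x5C1
Byte[11]=BE: continuation. acc=(acc<<6)|0x3E=0x1707E
Completed: cp=U+1707E (starts at byte 8)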